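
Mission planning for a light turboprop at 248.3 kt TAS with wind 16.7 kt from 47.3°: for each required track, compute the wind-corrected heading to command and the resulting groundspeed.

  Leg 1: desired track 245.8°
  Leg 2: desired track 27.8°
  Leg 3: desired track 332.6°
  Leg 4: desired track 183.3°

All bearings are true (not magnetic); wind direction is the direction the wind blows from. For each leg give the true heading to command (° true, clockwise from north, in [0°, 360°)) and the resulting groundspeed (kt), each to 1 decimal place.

Leg 1: heading=247.0°, groundspeed=264.1 kt
Leg 2: heading=29.1°, groundspeed=232.5 kt
Leg 3: heading=336.3°, groundspeed=243.4 kt
Leg 4: heading=180.6°, groundspeed=260.0 kt

Leg 1: desired track 245.8°; wind correction +1.2° → command heading 247.0°, groundspeed 264.1 kt
Leg 2: desired track 27.8°; wind correction +1.3° → command heading 29.1°, groundspeed 232.5 kt
Leg 3: desired track 332.6°; wind correction +3.7° → command heading 336.3°, groundspeed 243.4 kt
Leg 4: desired track 183.3°; wind correction -2.7° → command heading 180.6°, groundspeed 260.0 kt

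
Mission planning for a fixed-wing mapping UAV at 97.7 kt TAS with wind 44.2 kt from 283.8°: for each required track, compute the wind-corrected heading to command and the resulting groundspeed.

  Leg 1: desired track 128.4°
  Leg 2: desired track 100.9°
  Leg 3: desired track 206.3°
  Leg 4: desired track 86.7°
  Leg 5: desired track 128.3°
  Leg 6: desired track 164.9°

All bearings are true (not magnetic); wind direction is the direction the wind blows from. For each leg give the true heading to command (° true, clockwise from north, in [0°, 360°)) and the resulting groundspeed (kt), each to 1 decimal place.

Leg 1: desired track 128.4°; wind correction +10.9° → command heading 139.3°, groundspeed 136.1 kt
Leg 2: desired track 100.9°; wind correction -1.3° → command heading 99.6°, groundspeed 141.8 kt
Leg 3: desired track 206.3°; wind correction +26.2° → command heading 232.5°, groundspeed 78.1 kt
Leg 4: desired track 86.7°; wind correction -7.6° → command heading 79.1°, groundspeed 139.1 kt
Leg 5: desired track 128.3°; wind correction +10.8° → command heading 139.1°, groundspeed 136.2 kt
Leg 6: desired track 164.9°; wind correction +23.3° → command heading 188.2°, groundspeed 111.1 kt

Leg 1: heading=139.3°, groundspeed=136.1 kt
Leg 2: heading=99.6°, groundspeed=141.8 kt
Leg 3: heading=232.5°, groundspeed=78.1 kt
Leg 4: heading=79.1°, groundspeed=139.1 kt
Leg 5: heading=139.1°, groundspeed=136.2 kt
Leg 6: heading=188.2°, groundspeed=111.1 kt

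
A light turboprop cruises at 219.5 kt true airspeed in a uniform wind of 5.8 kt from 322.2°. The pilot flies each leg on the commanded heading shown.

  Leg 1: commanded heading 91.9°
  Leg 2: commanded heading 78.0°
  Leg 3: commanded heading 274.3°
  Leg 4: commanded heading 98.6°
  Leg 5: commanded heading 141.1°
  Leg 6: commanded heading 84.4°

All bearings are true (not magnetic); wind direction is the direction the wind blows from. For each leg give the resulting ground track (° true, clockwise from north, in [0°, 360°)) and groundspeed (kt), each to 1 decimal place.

Leg 1: heading 91.9°; drift +1.1° → track 93.0°, groundspeed 223.2 kt
Leg 2: heading 78.0°; drift +1.3° → track 79.3°, groundspeed 222.1 kt
Leg 3: heading 274.3°; drift -1.1° → track 273.2°, groundspeed 215.7 kt
Leg 4: heading 98.6°; drift +1.0° → track 99.6°, groundspeed 223.7 kt
Leg 5: heading 141.1°; drift +0.0° → track 141.1°, groundspeed 225.3 kt
Leg 6: heading 84.4°; drift +1.3° → track 85.7°, groundspeed 222.6 kt

Leg 1: track=93.0°, groundspeed=223.2 kt
Leg 2: track=79.3°, groundspeed=222.1 kt
Leg 3: track=273.2°, groundspeed=215.7 kt
Leg 4: track=99.6°, groundspeed=223.7 kt
Leg 5: track=141.1°, groundspeed=225.3 kt
Leg 6: track=85.7°, groundspeed=222.6 kt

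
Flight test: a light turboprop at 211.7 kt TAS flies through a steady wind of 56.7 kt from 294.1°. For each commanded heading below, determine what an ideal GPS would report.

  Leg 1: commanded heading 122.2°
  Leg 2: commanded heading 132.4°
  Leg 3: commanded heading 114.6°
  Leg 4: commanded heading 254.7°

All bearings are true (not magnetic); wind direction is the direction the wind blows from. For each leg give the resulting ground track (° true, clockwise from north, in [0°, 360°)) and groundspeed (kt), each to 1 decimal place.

Leg 1: heading 122.2°; drift -1.7° → track 120.5°, groundspeed 268.0 kt
Leg 2: heading 132.4°; drift -3.8° → track 128.6°, groundspeed 266.1 kt
Leg 3: heading 114.6°; drift -0.1° → track 114.5°, groundspeed 268.4 kt
Leg 4: heading 254.7°; drift -12.1° → track 242.6°, groundspeed 171.7 kt

Leg 1: track=120.5°, groundspeed=268.0 kt
Leg 2: track=128.6°, groundspeed=266.1 kt
Leg 3: track=114.5°, groundspeed=268.4 kt
Leg 4: track=242.6°, groundspeed=171.7 kt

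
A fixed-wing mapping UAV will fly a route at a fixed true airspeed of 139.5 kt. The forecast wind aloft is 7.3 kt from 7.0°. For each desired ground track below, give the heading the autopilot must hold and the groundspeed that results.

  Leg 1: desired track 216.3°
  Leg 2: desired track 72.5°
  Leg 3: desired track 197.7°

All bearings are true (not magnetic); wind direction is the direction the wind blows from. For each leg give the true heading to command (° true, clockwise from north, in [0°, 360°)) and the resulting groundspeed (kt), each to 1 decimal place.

Leg 1: desired track 216.3°; wind correction +1.5° → command heading 217.8°, groundspeed 145.8 kt
Leg 2: desired track 72.5°; wind correction -2.7° → command heading 69.8°, groundspeed 136.3 kt
Leg 3: desired track 197.7°; wind correction +0.6° → command heading 198.3°, groundspeed 146.7 kt

Leg 1: heading=217.8°, groundspeed=145.8 kt
Leg 2: heading=69.8°, groundspeed=136.3 kt
Leg 3: heading=198.3°, groundspeed=146.7 kt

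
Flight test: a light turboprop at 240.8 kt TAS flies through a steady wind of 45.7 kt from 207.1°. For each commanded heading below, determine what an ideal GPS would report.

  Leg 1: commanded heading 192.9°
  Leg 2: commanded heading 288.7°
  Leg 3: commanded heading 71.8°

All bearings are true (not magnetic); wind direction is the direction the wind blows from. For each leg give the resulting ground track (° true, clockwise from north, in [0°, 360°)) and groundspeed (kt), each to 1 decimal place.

Leg 1: track=189.6°, groundspeed=196.8 kt
Leg 2: track=299.6°, groundspeed=238.4 kt
Leg 3: track=65.1°, groundspeed=275.2 kt

Leg 1: heading 192.9°; drift -3.3° → track 189.6°, groundspeed 196.8 kt
Leg 2: heading 288.7°; drift +10.9° → track 299.6°, groundspeed 238.4 kt
Leg 3: heading 71.8°; drift -6.7° → track 65.1°, groundspeed 275.2 kt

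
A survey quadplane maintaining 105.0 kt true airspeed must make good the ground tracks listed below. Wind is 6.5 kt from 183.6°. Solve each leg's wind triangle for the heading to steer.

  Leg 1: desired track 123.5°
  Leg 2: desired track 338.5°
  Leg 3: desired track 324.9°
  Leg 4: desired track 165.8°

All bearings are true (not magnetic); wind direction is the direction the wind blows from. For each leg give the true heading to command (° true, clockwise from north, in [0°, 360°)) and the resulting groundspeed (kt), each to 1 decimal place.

Leg 1: heading=126.6°, groundspeed=101.6 kt
Leg 2: heading=337.0°, groundspeed=110.8 kt
Leg 3: heading=322.7°, groundspeed=110.0 kt
Leg 4: heading=166.9°, groundspeed=98.8 kt

Leg 1: desired track 123.5°; wind correction +3.1° → command heading 126.6°, groundspeed 101.6 kt
Leg 2: desired track 338.5°; wind correction -1.5° → command heading 337.0°, groundspeed 110.8 kt
Leg 3: desired track 324.9°; wind correction -2.2° → command heading 322.7°, groundspeed 110.0 kt
Leg 4: desired track 165.8°; wind correction +1.1° → command heading 166.9°, groundspeed 98.8 kt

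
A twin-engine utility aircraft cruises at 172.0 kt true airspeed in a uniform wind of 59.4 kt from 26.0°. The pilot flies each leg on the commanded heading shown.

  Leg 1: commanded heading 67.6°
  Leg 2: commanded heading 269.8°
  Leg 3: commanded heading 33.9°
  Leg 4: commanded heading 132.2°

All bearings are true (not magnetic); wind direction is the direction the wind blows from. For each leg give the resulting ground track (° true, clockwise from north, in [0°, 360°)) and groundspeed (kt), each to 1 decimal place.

Leg 1: heading 67.6°; drift +17.2° → track 84.8°, groundspeed 133.5 kt
Leg 2: heading 269.8°; drift -15.0° → track 254.8°, groundspeed 205.3 kt
Leg 3: heading 33.9°; drift +4.1° → track 38.0°, groundspeed 113.5 kt
Leg 4: heading 132.2°; drift +16.8° → track 149.0°, groundspeed 197.0 kt

Leg 1: track=84.8°, groundspeed=133.5 kt
Leg 2: track=254.8°, groundspeed=205.3 kt
Leg 3: track=38.0°, groundspeed=113.5 kt
Leg 4: track=149.0°, groundspeed=197.0 kt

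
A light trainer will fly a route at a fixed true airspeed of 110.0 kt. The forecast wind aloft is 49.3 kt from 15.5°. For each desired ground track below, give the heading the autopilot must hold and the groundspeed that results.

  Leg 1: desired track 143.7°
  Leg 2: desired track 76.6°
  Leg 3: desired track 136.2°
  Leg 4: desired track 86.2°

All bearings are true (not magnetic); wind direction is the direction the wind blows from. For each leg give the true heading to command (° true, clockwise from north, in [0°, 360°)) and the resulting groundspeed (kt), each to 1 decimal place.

Leg 1: desired track 143.7°; wind correction -20.6° → command heading 123.1°, groundspeed 133.4 kt
Leg 2: desired track 76.6°; wind correction -23.1° → command heading 53.5°, groundspeed 77.4 kt
Leg 3: desired track 136.2°; wind correction -22.7° → command heading 113.5°, groundspeed 126.7 kt
Leg 4: desired track 86.2°; wind correction -25.0° → command heading 61.2°, groundspeed 83.4 kt

Leg 1: heading=123.1°, groundspeed=133.4 kt
Leg 2: heading=53.5°, groundspeed=77.4 kt
Leg 3: heading=113.5°, groundspeed=126.7 kt
Leg 4: heading=61.2°, groundspeed=83.4 kt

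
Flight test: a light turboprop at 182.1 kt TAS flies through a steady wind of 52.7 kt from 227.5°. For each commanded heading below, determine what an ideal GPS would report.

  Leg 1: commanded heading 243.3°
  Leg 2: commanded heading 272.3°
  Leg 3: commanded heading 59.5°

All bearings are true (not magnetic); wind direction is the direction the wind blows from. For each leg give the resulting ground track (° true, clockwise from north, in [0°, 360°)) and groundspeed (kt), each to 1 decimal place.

Leg 1: track=249.5°, groundspeed=132.2 kt
Leg 2: track=286.7°, groundspeed=149.4 kt
Leg 3: track=56.8°, groundspeed=233.9 kt

Leg 1: heading 243.3°; drift +6.2° → track 249.5°, groundspeed 132.2 kt
Leg 2: heading 272.3°; drift +14.4° → track 286.7°, groundspeed 149.4 kt
Leg 3: heading 59.5°; drift -2.7° → track 56.8°, groundspeed 233.9 kt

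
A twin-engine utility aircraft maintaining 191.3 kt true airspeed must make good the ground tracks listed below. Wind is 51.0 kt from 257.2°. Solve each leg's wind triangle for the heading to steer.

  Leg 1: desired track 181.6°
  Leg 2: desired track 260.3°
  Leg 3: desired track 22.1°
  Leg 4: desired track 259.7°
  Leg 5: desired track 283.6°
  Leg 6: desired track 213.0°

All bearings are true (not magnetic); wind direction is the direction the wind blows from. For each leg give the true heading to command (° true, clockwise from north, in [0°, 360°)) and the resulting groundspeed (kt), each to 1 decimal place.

Leg 1: heading=196.6°, groundspeed=172.1 kt
Leg 2: heading=259.5°, groundspeed=140.4 kt
Leg 3: heading=9.5°, groundspeed=215.9 kt
Leg 4: heading=259.0°, groundspeed=140.3 kt
Leg 5: heading=276.8°, groundspeed=144.3 kt
Leg 6: heading=223.7°, groundspeed=151.4 kt

Leg 1: desired track 181.6°; wind correction +15.0° → command heading 196.6°, groundspeed 172.1 kt
Leg 2: desired track 260.3°; wind correction -0.8° → command heading 259.5°, groundspeed 140.4 kt
Leg 3: desired track 22.1°; wind correction -12.6° → command heading 9.5°, groundspeed 215.9 kt
Leg 4: desired track 259.7°; wind correction -0.7° → command heading 259.0°, groundspeed 140.3 kt
Leg 5: desired track 283.6°; wind correction -6.8° → command heading 276.8°, groundspeed 144.3 kt
Leg 6: desired track 213.0°; wind correction +10.7° → command heading 223.7°, groundspeed 151.4 kt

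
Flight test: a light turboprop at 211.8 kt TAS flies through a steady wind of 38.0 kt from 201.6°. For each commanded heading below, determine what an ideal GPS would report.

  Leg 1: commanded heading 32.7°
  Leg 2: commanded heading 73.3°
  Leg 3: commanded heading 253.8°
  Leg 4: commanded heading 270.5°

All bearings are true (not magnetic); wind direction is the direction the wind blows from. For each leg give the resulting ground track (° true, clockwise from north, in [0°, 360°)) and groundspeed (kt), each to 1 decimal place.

Leg 1: track=31.0°, groundspeed=249.2 kt
Leg 2: track=66.1°, groundspeed=237.2 kt
Leg 3: track=262.9°, groundspeed=190.9 kt
Leg 4: track=280.6°, groundspeed=201.3 kt

Leg 1: heading 32.7°; drift -1.7° → track 31.0°, groundspeed 249.2 kt
Leg 2: heading 73.3°; drift -7.2° → track 66.1°, groundspeed 237.2 kt
Leg 3: heading 253.8°; drift +9.1° → track 262.9°, groundspeed 190.9 kt
Leg 4: heading 270.5°; drift +10.1° → track 280.6°, groundspeed 201.3 kt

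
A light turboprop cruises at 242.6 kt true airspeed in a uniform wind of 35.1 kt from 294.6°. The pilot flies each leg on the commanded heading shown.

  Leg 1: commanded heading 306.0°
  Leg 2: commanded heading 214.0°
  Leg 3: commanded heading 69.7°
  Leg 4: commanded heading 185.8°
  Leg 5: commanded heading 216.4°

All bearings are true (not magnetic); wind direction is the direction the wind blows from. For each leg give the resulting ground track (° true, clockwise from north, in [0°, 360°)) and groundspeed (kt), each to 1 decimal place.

Leg 1: track=307.9°, groundspeed=208.3 kt
Leg 2: track=205.7°, groundspeed=239.4 kt
Leg 3: track=75.0°, groundspeed=268.6 kt
Leg 4: track=178.3°, groundspeed=256.1 kt
Leg 5: track=208.1°, groundspeed=237.9 kt

Leg 1: heading 306.0°; drift +1.9° → track 307.9°, groundspeed 208.3 kt
Leg 2: heading 214.0°; drift -8.3° → track 205.7°, groundspeed 239.4 kt
Leg 3: heading 69.7°; drift +5.3° → track 75.0°, groundspeed 268.6 kt
Leg 4: heading 185.8°; drift -7.5° → track 178.3°, groundspeed 256.1 kt
Leg 5: heading 216.4°; drift -8.3° → track 208.1°, groundspeed 237.9 kt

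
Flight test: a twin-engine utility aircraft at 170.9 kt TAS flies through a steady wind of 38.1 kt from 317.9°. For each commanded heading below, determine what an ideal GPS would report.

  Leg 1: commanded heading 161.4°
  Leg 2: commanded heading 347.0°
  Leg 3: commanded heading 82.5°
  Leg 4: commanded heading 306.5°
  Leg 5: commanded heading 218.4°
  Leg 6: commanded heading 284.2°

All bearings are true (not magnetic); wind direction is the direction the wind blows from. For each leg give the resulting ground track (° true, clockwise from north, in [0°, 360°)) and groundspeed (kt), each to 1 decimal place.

Leg 1: track=157.2°, groundspeed=206.4 kt
Leg 2: track=354.7°, groundspeed=138.9 kt
Leg 3: track=91.8°, groundspeed=195.1 kt
Leg 4: track=303.3°, groundspeed=133.8 kt
Leg 5: track=206.4°, groundspeed=181.1 kt
Leg 6: track=275.6°, groundspeed=140.8 kt

Leg 1: heading 161.4°; drift -4.2° → track 157.2°, groundspeed 206.4 kt
Leg 2: heading 347.0°; drift +7.7° → track 354.7°, groundspeed 138.9 kt
Leg 3: heading 82.5°; drift +9.3° → track 91.8°, groundspeed 195.1 kt
Leg 4: heading 306.5°; drift -3.2° → track 303.3°, groundspeed 133.8 kt
Leg 5: heading 218.4°; drift -12.0° → track 206.4°, groundspeed 181.1 kt
Leg 6: heading 284.2°; drift -8.6° → track 275.6°, groundspeed 140.8 kt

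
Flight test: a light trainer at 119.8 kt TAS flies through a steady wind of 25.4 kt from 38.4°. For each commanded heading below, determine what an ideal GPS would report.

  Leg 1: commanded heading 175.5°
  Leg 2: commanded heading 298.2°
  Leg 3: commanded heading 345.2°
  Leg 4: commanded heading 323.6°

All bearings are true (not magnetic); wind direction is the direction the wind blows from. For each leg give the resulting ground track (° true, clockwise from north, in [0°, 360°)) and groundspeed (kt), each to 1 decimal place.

Leg 1: track=182.6°, groundspeed=139.5 kt
Leg 2: track=286.8°, groundspeed=126.8 kt
Leg 3: track=334.2°, groundspeed=106.5 kt
Leg 4: track=311.4°, groundspeed=115.8 kt

Leg 1: heading 175.5°; drift +7.1° → track 182.6°, groundspeed 139.5 kt
Leg 2: heading 298.2°; drift -11.4° → track 286.8°, groundspeed 126.8 kt
Leg 3: heading 345.2°; drift -11.0° → track 334.2°, groundspeed 106.5 kt
Leg 4: heading 323.6°; drift -12.2° → track 311.4°, groundspeed 115.8 kt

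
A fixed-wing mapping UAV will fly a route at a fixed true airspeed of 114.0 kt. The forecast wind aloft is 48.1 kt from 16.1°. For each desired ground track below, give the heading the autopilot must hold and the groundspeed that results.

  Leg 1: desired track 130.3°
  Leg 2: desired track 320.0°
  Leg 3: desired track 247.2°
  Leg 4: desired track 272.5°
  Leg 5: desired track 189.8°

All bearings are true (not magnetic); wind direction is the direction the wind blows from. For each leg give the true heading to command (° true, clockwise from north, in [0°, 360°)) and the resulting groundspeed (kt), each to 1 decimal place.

Leg 1: heading=107.7°, groundspeed=124.9 kt
Leg 2: heading=340.5°, groundspeed=80.0 kt
Leg 3: heading=266.4°, groundspeed=137.9 kt
Leg 4: heading=296.7°, groundspeed=115.3 kt
Leg 5: heading=187.1°, groundspeed=161.7 kt

Leg 1: desired track 130.3°; wind correction -22.6° → command heading 107.7°, groundspeed 124.9 kt
Leg 2: desired track 320.0°; wind correction +20.5° → command heading 340.5°, groundspeed 80.0 kt
Leg 3: desired track 247.2°; wind correction +19.2° → command heading 266.4°, groundspeed 137.9 kt
Leg 4: desired track 272.5°; wind correction +24.2° → command heading 296.7°, groundspeed 115.3 kt
Leg 5: desired track 189.8°; wind correction -2.7° → command heading 187.1°, groundspeed 161.7 kt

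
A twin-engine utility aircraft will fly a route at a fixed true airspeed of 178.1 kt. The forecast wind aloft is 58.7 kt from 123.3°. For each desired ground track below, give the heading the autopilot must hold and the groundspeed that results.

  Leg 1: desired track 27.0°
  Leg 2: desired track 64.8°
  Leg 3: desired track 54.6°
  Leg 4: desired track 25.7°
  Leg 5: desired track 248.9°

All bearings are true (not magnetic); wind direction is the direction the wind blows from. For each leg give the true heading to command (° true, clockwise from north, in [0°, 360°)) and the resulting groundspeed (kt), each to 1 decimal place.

Leg 1: desired track 27.0°; wind correction +19.1° → command heading 46.1°, groundspeed 174.7 kt
Leg 2: desired track 64.8°; wind correction +16.3° → command heading 81.1°, groundspeed 140.3 kt
Leg 3: desired track 54.6°; wind correction +17.9° → command heading 72.5°, groundspeed 148.2 kt
Leg 4: desired track 25.7°; wind correction +19.1° → command heading 44.8°, groundspeed 176.1 kt
Leg 5: desired track 248.9°; wind correction -15.5° → command heading 233.4°, groundspeed 205.8 kt

Leg 1: heading=46.1°, groundspeed=174.7 kt
Leg 2: heading=81.1°, groundspeed=140.3 kt
Leg 3: heading=72.5°, groundspeed=148.2 kt
Leg 4: heading=44.8°, groundspeed=176.1 kt
Leg 5: heading=233.4°, groundspeed=205.8 kt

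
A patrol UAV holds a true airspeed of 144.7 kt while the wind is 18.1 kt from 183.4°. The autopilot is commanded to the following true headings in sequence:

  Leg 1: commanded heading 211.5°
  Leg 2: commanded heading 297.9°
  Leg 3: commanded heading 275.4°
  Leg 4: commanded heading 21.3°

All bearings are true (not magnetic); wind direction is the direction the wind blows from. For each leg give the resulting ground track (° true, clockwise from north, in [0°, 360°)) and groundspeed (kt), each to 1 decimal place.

Leg 1: heading 211.5°; drift +3.8° → track 215.3°, groundspeed 129.0 kt
Leg 2: heading 297.9°; drift +6.2° → track 304.1°, groundspeed 153.1 kt
Leg 3: heading 275.4°; drift +7.1° → track 282.5°, groundspeed 146.5 kt
Leg 4: heading 21.3°; drift -2.0° → track 19.3°, groundspeed 162.0 kt

Leg 1: track=215.3°, groundspeed=129.0 kt
Leg 2: track=304.1°, groundspeed=153.1 kt
Leg 3: track=282.5°, groundspeed=146.5 kt
Leg 4: track=19.3°, groundspeed=162.0 kt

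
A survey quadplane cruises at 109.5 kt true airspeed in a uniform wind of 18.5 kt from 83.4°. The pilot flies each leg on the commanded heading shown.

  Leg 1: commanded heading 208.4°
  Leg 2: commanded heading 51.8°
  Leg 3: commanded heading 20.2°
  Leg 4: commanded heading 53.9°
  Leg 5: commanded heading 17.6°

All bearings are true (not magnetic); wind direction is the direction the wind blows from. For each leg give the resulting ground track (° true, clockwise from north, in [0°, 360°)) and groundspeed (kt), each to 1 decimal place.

Leg 1: track=215.6°, groundspeed=121.1 kt
Leg 2: track=45.9°, groundspeed=94.2 kt
Leg 3: track=10.9°, groundspeed=102.5 kt
Leg 4: track=48.3°, groundspeed=93.8 kt
Leg 5: track=8.2°, groundspeed=103.3 kt

Leg 1: heading 208.4°; drift +7.2° → track 215.6°, groundspeed 121.1 kt
Leg 2: heading 51.8°; drift -5.9° → track 45.9°, groundspeed 94.2 kt
Leg 3: heading 20.2°; drift -9.3° → track 10.9°, groundspeed 102.5 kt
Leg 4: heading 53.9°; drift -5.6° → track 48.3°, groundspeed 93.8 kt
Leg 5: heading 17.6°; drift -9.4° → track 8.2°, groundspeed 103.3 kt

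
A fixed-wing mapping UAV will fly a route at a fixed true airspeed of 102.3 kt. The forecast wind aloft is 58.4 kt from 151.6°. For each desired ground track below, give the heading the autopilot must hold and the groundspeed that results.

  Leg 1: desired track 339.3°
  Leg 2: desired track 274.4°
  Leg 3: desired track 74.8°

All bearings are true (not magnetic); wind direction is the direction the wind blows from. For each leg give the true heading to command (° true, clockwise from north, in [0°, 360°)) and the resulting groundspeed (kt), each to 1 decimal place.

Leg 1: desired track 339.3°; wind correction +4.4° → command heading 343.7°, groundspeed 159.9 kt
Leg 2: desired track 274.4°; wind correction -28.7° → command heading 245.7°, groundspeed 121.4 kt
Leg 3: desired track 74.8°; wind correction +33.8° → command heading 108.6°, groundspeed 71.7 kt

Leg 1: heading=343.7°, groundspeed=159.9 kt
Leg 2: heading=245.7°, groundspeed=121.4 kt
Leg 3: heading=108.6°, groundspeed=71.7 kt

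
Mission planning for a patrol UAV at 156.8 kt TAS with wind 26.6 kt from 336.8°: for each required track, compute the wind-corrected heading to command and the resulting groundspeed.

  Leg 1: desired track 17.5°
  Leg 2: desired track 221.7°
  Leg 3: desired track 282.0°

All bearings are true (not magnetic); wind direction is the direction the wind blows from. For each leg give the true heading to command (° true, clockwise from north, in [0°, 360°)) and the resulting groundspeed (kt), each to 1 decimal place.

Leg 1: heading=11.1°, groundspeed=135.7 kt
Leg 2: heading=230.5°, groundspeed=166.2 kt
Leg 3: heading=290.0°, groundspeed=140.0 kt

Leg 1: desired track 17.5°; wind correction -6.4° → command heading 11.1°, groundspeed 135.7 kt
Leg 2: desired track 221.7°; wind correction +8.8° → command heading 230.5°, groundspeed 166.2 kt
Leg 3: desired track 282.0°; wind correction +8.0° → command heading 290.0°, groundspeed 140.0 kt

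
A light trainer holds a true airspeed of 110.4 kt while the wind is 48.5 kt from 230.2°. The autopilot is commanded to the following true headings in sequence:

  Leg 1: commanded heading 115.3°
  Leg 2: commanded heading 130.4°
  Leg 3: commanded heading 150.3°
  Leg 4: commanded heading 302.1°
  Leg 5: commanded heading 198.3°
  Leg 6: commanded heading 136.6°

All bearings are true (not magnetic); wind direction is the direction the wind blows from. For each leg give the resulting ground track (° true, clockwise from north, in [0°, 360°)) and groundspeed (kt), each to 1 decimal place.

Leg 1: track=96.7°, groundspeed=138.0 kt
Leg 2: track=108.5°, groundspeed=127.9 kt
Leg 3: track=125.2°, groundspeed=112.5 kt
Leg 4: track=327.9°, groundspeed=105.9 kt
Leg 5: track=178.0°, groundspeed=73.8 kt
Leg 6: track=113.5°, groundspeed=123.3 kt

Leg 1: heading 115.3°; drift -18.6° → track 96.7°, groundspeed 138.0 kt
Leg 2: heading 130.4°; drift -21.9° → track 108.5°, groundspeed 127.9 kt
Leg 3: heading 150.3°; drift -25.1° → track 125.2°, groundspeed 112.5 kt
Leg 4: heading 302.1°; drift +25.8° → track 327.9°, groundspeed 105.9 kt
Leg 5: heading 198.3°; drift -20.3° → track 178.0°, groundspeed 73.8 kt
Leg 6: heading 136.6°; drift -23.1° → track 113.5°, groundspeed 123.3 kt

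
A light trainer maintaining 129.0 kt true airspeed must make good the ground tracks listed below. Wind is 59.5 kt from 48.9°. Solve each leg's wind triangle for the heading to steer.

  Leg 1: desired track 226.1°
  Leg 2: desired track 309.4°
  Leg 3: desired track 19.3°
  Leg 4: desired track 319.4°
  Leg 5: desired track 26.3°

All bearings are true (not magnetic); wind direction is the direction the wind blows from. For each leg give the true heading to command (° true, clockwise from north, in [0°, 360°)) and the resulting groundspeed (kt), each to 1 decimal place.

Leg 1: heading=224.8°, groundspeed=188.4 kt
Leg 2: heading=336.5°, groundspeed=124.7 kt
Leg 3: heading=32.5°, groundspeed=73.9 kt
Leg 4: heading=346.9°, groundspeed=113.9 kt
Leg 5: heading=36.5°, groundspeed=72.0 kt

Leg 1: desired track 226.1°; wind correction -1.3° → command heading 224.8°, groundspeed 188.4 kt
Leg 2: desired track 309.4°; wind correction +27.1° → command heading 336.5°, groundspeed 124.7 kt
Leg 3: desired track 19.3°; wind correction +13.2° → command heading 32.5°, groundspeed 73.9 kt
Leg 4: desired track 319.4°; wind correction +27.5° → command heading 346.9°, groundspeed 113.9 kt
Leg 5: desired track 26.3°; wind correction +10.2° → command heading 36.5°, groundspeed 72.0 kt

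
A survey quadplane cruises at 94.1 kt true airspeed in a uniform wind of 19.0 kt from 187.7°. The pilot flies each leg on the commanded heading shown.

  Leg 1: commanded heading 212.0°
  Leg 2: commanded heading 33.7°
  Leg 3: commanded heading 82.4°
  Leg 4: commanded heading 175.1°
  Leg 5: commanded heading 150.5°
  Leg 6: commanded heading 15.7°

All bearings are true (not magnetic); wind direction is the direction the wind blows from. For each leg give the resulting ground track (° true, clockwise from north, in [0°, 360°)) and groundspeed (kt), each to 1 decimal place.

Leg 1: track=217.8°, groundspeed=77.2 kt
Leg 2: track=29.4°, groundspeed=111.5 kt
Leg 3: track=71.9°, groundspeed=100.8 kt
Leg 4: track=172.0°, groundspeed=75.7 kt
Leg 5: track=142.2°, groundspeed=79.8 kt
Leg 6: track=14.4°, groundspeed=112.9 kt

Leg 1: heading 212.0°; drift +5.8° → track 217.8°, groundspeed 77.2 kt
Leg 2: heading 33.7°; drift -4.3° → track 29.4°, groundspeed 111.5 kt
Leg 3: heading 82.4°; drift -10.5° → track 71.9°, groundspeed 100.8 kt
Leg 4: heading 175.1°; drift -3.1° → track 172.0°, groundspeed 75.7 kt
Leg 5: heading 150.5°; drift -8.3° → track 142.2°, groundspeed 79.8 kt
Leg 6: heading 15.7°; drift -1.3° → track 14.4°, groundspeed 112.9 kt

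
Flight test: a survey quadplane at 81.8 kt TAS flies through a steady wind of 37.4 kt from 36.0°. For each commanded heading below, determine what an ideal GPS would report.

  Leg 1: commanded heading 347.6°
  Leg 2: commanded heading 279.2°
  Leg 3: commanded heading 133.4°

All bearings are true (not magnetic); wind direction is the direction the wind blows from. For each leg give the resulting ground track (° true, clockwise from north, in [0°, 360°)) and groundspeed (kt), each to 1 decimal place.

Leg 1: heading 347.6°; drift -26.1° → track 321.5°, groundspeed 63.5 kt
Leg 2: heading 279.2°; drift -18.7° → track 260.5°, groundspeed 104.2 kt
Leg 3: heading 133.4°; drift +23.2° → track 156.6°, groundspeed 94.2 kt

Leg 1: track=321.5°, groundspeed=63.5 kt
Leg 2: track=260.5°, groundspeed=104.2 kt
Leg 3: track=156.6°, groundspeed=94.2 kt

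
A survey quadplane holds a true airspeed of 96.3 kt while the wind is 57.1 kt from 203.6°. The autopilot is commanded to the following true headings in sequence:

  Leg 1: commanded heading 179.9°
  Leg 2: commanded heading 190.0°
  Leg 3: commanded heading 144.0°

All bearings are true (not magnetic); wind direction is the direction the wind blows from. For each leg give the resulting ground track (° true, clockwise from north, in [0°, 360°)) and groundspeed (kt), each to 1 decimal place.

Leg 1: track=152.4°, groundspeed=49.6 kt
Leg 2: track=171.8°, groundspeed=43.0 kt
Leg 3: track=107.8°, groundspeed=83.5 kt

Leg 1: heading 179.9°; drift -27.5° → track 152.4°, groundspeed 49.6 kt
Leg 2: heading 190.0°; drift -18.2° → track 171.8°, groundspeed 43.0 kt
Leg 3: heading 144.0°; drift -36.2° → track 107.8°, groundspeed 83.5 kt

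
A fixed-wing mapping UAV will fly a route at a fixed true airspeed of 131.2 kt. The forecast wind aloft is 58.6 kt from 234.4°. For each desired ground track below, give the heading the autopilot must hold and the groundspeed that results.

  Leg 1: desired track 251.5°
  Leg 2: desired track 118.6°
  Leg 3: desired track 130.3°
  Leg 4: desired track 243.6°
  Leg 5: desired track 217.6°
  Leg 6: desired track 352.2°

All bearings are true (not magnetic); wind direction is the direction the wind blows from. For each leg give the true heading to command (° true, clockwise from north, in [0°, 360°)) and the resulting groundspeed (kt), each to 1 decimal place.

Leg 1: heading=244.0°, groundspeed=74.1 kt
Leg 2: heading=142.3°, groundspeed=145.6 kt
Leg 3: heading=156.0°, groundspeed=132.5 kt
Leg 4: heading=239.5°, groundspeed=73.0 kt
Leg 5: heading=225.0°, groundspeed=74.0 kt
Leg 6: heading=328.9°, groundspeed=147.9 kt

Leg 1: desired track 251.5°; wind correction -7.5° → command heading 244.0°, groundspeed 74.1 kt
Leg 2: desired track 118.6°; wind correction +23.7° → command heading 142.3°, groundspeed 145.6 kt
Leg 3: desired track 130.3°; wind correction +25.7° → command heading 156.0°, groundspeed 132.5 kt
Leg 4: desired track 243.6°; wind correction -4.1° → command heading 239.5°, groundspeed 73.0 kt
Leg 5: desired track 217.6°; wind correction +7.4° → command heading 225.0°, groundspeed 74.0 kt
Leg 6: desired track 352.2°; wind correction -23.3° → command heading 328.9°, groundspeed 147.9 kt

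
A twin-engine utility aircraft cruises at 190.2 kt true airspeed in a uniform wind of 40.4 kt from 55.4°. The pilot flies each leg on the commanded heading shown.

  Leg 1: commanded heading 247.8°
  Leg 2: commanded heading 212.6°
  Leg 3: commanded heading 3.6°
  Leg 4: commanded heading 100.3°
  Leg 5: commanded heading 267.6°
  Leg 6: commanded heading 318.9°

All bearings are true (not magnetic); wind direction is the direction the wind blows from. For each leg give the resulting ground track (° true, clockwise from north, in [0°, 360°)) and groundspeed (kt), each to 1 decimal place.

Leg 1: heading 247.8°; drift -2.2° → track 245.6°, groundspeed 229.8 kt
Leg 2: heading 212.6°; drift +3.9° → track 216.5°, groundspeed 228.0 kt
Leg 3: heading 3.6°; drift -10.9° → track 352.7°, groundspeed 168.2 kt
Leg 4: heading 100.3°; drift +10.0° → track 110.3°, groundspeed 164.1 kt
Leg 5: heading 267.6°; drift -5.5° → track 262.1°, groundspeed 225.4 kt
Leg 6: heading 318.9°; drift -11.6° → track 307.3°, groundspeed 198.9 kt

Leg 1: track=245.6°, groundspeed=229.8 kt
Leg 2: track=216.5°, groundspeed=228.0 kt
Leg 3: track=352.7°, groundspeed=168.2 kt
Leg 4: track=110.3°, groundspeed=164.1 kt
Leg 5: track=262.1°, groundspeed=225.4 kt
Leg 6: track=307.3°, groundspeed=198.9 kt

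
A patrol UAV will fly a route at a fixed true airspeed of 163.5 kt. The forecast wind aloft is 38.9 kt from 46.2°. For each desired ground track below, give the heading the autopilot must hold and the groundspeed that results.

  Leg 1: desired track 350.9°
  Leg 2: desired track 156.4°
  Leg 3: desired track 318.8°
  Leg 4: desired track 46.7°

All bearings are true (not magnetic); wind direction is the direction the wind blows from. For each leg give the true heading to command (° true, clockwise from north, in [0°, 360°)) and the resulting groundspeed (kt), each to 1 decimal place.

Leg 1: heading=2.2°, groundspeed=138.2 kt
Leg 2: heading=143.5°, groundspeed=172.8 kt
Leg 3: heading=332.5°, groundspeed=157.1 kt
Leg 4: heading=46.6°, groundspeed=124.6 kt

Leg 1: desired track 350.9°; wind correction +11.3° → command heading 2.2°, groundspeed 138.2 kt
Leg 2: desired track 156.4°; wind correction -12.9° → command heading 143.5°, groundspeed 172.8 kt
Leg 3: desired track 318.8°; wind correction +13.7° → command heading 332.5°, groundspeed 157.1 kt
Leg 4: desired track 46.7°; wind correction -0.1° → command heading 46.6°, groundspeed 124.6 kt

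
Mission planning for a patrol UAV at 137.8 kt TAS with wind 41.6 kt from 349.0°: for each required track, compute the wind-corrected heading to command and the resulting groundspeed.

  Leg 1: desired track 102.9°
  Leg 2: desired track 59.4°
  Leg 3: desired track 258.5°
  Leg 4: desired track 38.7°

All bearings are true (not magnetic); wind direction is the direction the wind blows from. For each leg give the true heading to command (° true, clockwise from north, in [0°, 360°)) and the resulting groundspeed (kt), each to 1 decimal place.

Leg 1: desired track 102.9°; wind correction -16.0° → command heading 86.9°, groundspeed 149.3 kt
Leg 2: desired track 59.4°; wind correction -16.5° → command heading 42.9°, groundspeed 118.2 kt
Leg 3: desired track 258.5°; wind correction +17.6° → command heading 276.1°, groundspeed 131.7 kt
Leg 4: desired track 38.7°; wind correction -13.3° → command heading 25.4°, groundspeed 107.2 kt

Leg 1: heading=86.9°, groundspeed=149.3 kt
Leg 2: heading=42.9°, groundspeed=118.2 kt
Leg 3: heading=276.1°, groundspeed=131.7 kt
Leg 4: heading=25.4°, groundspeed=107.2 kt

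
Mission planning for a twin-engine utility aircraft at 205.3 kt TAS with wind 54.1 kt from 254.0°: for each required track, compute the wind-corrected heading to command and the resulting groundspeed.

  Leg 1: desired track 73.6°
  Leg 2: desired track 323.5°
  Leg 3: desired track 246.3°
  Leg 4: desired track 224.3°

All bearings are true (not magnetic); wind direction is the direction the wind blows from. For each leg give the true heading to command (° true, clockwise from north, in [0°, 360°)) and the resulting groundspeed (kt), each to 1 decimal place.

Leg 1: desired track 73.6°; wind correction -0.1° → command heading 73.5°, groundspeed 259.4 kt
Leg 2: desired track 323.5°; wind correction -14.3° → command heading 309.2°, groundspeed 180.0 kt
Leg 3: desired track 246.3°; wind correction +2.0° → command heading 248.3°, groundspeed 151.6 kt
Leg 4: desired track 224.3°; wind correction +7.5° → command heading 231.8°, groundspeed 156.5 kt

Leg 1: heading=73.5°, groundspeed=259.4 kt
Leg 2: heading=309.2°, groundspeed=180.0 kt
Leg 3: heading=248.3°, groundspeed=151.6 kt
Leg 4: heading=231.8°, groundspeed=156.5 kt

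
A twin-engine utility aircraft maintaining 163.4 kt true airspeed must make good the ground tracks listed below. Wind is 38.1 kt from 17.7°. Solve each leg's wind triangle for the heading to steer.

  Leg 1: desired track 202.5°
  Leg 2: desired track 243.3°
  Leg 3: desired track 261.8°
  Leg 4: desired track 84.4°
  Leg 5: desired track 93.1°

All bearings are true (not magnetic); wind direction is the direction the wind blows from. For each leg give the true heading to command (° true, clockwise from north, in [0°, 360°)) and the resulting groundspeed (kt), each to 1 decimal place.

Leg 1: heading=203.6°, groundspeed=201.3 kt
Leg 2: heading=252.9°, groundspeed=187.8 kt
Leg 3: heading=273.9°, groundspeed=176.4 kt
Leg 4: heading=72.0°, groundspeed=144.5 kt
Leg 5: heading=80.1°, groundspeed=149.6 kt

Leg 1: desired track 202.5°; wind correction +1.1° → command heading 203.6°, groundspeed 201.3 kt
Leg 2: desired track 243.3°; wind correction +9.6° → command heading 252.9°, groundspeed 187.8 kt
Leg 3: desired track 261.8°; wind correction +12.1° → command heading 273.9°, groundspeed 176.4 kt
Leg 4: desired track 84.4°; wind correction -12.4° → command heading 72.0°, groundspeed 144.5 kt
Leg 5: desired track 93.1°; wind correction -13.0° → command heading 80.1°, groundspeed 149.6 kt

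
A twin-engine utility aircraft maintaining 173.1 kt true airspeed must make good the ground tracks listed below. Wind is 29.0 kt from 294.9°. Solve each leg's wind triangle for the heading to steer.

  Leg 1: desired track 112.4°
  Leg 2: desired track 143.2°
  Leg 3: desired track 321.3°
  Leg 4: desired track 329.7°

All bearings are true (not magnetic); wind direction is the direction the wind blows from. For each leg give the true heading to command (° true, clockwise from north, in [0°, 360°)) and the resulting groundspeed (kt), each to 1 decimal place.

Leg 1: desired track 112.4°; wind correction -0.4° → command heading 112.0°, groundspeed 202.1 kt
Leg 2: desired track 143.2°; wind correction +4.6° → command heading 147.8°, groundspeed 198.1 kt
Leg 3: desired track 321.3°; wind correction -4.3° → command heading 317.0°, groundspeed 146.6 kt
Leg 4: desired track 329.7°; wind correction -5.5° → command heading 324.2°, groundspeed 148.5 kt

Leg 1: heading=112.0°, groundspeed=202.1 kt
Leg 2: heading=147.8°, groundspeed=198.1 kt
Leg 3: heading=317.0°, groundspeed=146.6 kt
Leg 4: heading=324.2°, groundspeed=148.5 kt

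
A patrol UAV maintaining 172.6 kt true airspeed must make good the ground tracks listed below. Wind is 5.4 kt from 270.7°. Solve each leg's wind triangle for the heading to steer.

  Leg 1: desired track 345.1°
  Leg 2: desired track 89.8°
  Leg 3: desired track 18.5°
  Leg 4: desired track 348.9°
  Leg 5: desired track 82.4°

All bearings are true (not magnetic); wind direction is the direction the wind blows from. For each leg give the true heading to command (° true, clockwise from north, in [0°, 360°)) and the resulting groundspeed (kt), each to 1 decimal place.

Leg 1: heading=343.4°, groundspeed=171.1 kt
Leg 2: heading=89.8°, groundspeed=178.0 kt
Leg 3: heading=16.8°, groundspeed=174.2 kt
Leg 4: heading=347.1°, groundspeed=171.4 kt
Leg 5: heading=82.1°, groundspeed=177.9 kt

Leg 1: desired track 345.1°; wind correction -1.7° → command heading 343.4°, groundspeed 171.1 kt
Leg 2: desired track 89.8°; wind correction +0.0° → command heading 89.8°, groundspeed 178.0 kt
Leg 3: desired track 18.5°; wind correction -1.7° → command heading 16.8°, groundspeed 174.2 kt
Leg 4: desired track 348.9°; wind correction -1.8° → command heading 347.1°, groundspeed 171.4 kt
Leg 5: desired track 82.4°; wind correction -0.3° → command heading 82.1°, groundspeed 177.9 kt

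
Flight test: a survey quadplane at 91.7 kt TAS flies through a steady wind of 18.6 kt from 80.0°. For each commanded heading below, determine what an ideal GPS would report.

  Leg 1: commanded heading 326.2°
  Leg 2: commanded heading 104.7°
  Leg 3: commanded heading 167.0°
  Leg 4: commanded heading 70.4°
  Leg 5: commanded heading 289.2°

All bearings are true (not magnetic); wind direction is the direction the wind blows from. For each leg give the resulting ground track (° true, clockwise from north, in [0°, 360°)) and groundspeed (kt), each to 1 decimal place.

Leg 1: heading 326.2°; drift -9.7° → track 316.5°, groundspeed 100.7 kt
Leg 2: heading 104.7°; drift +5.9° → track 110.6°, groundspeed 75.2 kt
Leg 3: heading 167.0°; drift +11.6° → track 178.6°, groundspeed 92.6 kt
Leg 4: heading 70.4°; drift -2.4° → track 68.0°, groundspeed 73.4 kt
Leg 5: heading 289.2°; drift -4.8° → track 284.4°, groundspeed 108.3 kt

Leg 1: track=316.5°, groundspeed=100.7 kt
Leg 2: track=110.6°, groundspeed=75.2 kt
Leg 3: track=178.6°, groundspeed=92.6 kt
Leg 4: track=68.0°, groundspeed=73.4 kt
Leg 5: track=284.4°, groundspeed=108.3 kt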